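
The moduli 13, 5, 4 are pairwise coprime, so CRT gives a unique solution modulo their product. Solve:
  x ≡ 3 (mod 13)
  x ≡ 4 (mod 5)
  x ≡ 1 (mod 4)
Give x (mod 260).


Moduli 13, 5, 4 are pairwise coprime; by CRT there is a unique solution modulo M = 13 · 5 · 4 = 260.
Solve pairwise, accumulating the modulus:
  Start with x ≡ 3 (mod 13).
  Combine with x ≡ 4 (mod 5): since gcd(13, 5) = 1, we get a unique residue mod 65.
    Write x = 3 + 13·t and substitute into x ≡ 4 (mod 5): 13·t ≡ 4 − 3 = 1 (mod 5).
    Reduce coefficients mod 5: 3·t ≡ 1 (mod 5).
    The inverse of 3 mod 5 is 2 (since 3·2 = 6 = 1·5 + 1), so t ≡ 2·1 = 2 ≡ 2 (mod 5).
    Then x = 3 + 13·2 = 29, valid modulo lcm(13, 5) = 65: x ≡ 29 (mod 65).
  Combine with x ≡ 1 (mod 4): since gcd(65, 4) = 1, we get a unique residue mod 260.
    Write x = 29 + 65·t and substitute into x ≡ 1 (mod 4): 65·t ≡ 1 − 29 = -28 (mod 4).
    Reduce coefficients mod 4: 1·t ≡ 0 (mod 4).
    So t ≡ 0 (mod 4).
    Then x = 29 + 65·0 = 29, valid modulo lcm(65, 4) = 260: x ≡ 29 (mod 260).
Verify: 29 mod 13 = 3 ✓, 29 mod 5 = 4 ✓, 29 mod 4 = 1 ✓.

x ≡ 29 (mod 260).


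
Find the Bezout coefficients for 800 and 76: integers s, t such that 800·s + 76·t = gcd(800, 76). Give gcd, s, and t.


Euclidean algorithm on (800, 76) — divide until remainder is 0:
  800 = 10 · 76 + 40
  76 = 1 · 40 + 36
  40 = 1 · 36 + 4
  36 = 9 · 4 + 0
gcd(800, 76) = 4.
Track Bezout coefficients alongside the remainders: start with r₀ = 800 = a·1 + b·0 (s = 1, t = 0) and r₁ = 76 = a·0 + b·1 (s = 0, t = 1); each new remainder r_{k+1} = r_{k-1} − q_k·r_k inherits s_{k+1} = s_{k-1} − q_k·s_k, t_{k+1} = t_{k-1} − q_k·t_k, so r_k = a·s_k + b·t_k at every step:
  q = 10: r = 40, s = 1 − 10·0 = 1, t = 0 − 10·1 = -10  (check: 800·1 + 76·(-10) = 40)
  q = 1: r = 36, s = 0 − 1·1 = -1, t = 1 − 1·(-10) = 11  (check: 800·(-1) + 76·11 = 36)
  q = 1: r = 4, s = 1 − 1·(-1) = 2, t = -10 − 1·11 = -21  (check: 800·2 + 76·(-21) = 4)
The row with r = 4 (the gcd) gives the Bezout coefficients s = 2, t = -21.
Result: 800 · (2) + 76 · (-21) = 4.

gcd(800, 76) = 4; s = 2, t = -21 (check: 800·2 + 76·(-21) = 4).


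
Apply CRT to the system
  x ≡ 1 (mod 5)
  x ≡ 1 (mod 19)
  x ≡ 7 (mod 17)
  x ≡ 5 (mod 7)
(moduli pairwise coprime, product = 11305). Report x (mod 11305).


Product of moduli M = 5 · 19 · 17 · 7 = 11305.
Merge one congruence at a time:
  Start: x ≡ 1 (mod 5).
  Combine with x ≡ 1 (mod 19); new modulus lcm = 95.
    Write x = 1 + 5·t and substitute into x ≡ 1 (mod 19): 5·t ≡ 1 − 1 = 0 (mod 19).
    The inverse of 5 mod 19 is 4 (since 5·4 = 20 = 1·19 + 1), so t ≡ 4·0 = 0 ≡ 0 (mod 19).
    Then x = 1 + 5·0 = 1, valid modulo lcm(5, 19) = 95: x ≡ 1 (mod 95).
  Combine with x ≡ 7 (mod 17); new modulus lcm = 1615.
    Write x = 1 + 95·t and substitute into x ≡ 7 (mod 17): 95·t ≡ 7 − 1 = 6 (mod 17).
    Reduce coefficients mod 17: 10·t ≡ 6 (mod 17).
    The inverse of 10 mod 17 is 12 (since 10·12 = 120 = 7·17 + 1), so t ≡ 12·6 = 72 ≡ 4 (mod 17).
    Then x = 1 + 95·4 = 381, valid modulo lcm(95, 17) = 1615: x ≡ 381 (mod 1615).
  Combine with x ≡ 5 (mod 7); new modulus lcm = 11305.
    Write x = 381 + 1615·t and substitute into x ≡ 5 (mod 7): 1615·t ≡ 5 − 381 = -376 (mod 7).
    Reduce coefficients mod 7: 5·t ≡ 2 (mod 7).
    The inverse of 5 mod 7 is 3 (since 5·3 = 15 = 2·7 + 1), so t ≡ 3·2 = 6 ≡ 6 (mod 7).
    Then x = 381 + 1615·6 = 10071, valid modulo lcm(1615, 7) = 11305: x ≡ 10071 (mod 11305).
Verify against each original: 10071 mod 5 = 1, 10071 mod 19 = 1, 10071 mod 17 = 7, 10071 mod 7 = 5.

x ≡ 10071 (mod 11305).


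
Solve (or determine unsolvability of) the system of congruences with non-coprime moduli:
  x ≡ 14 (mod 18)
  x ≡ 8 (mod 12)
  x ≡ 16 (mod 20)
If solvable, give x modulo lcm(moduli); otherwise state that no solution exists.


Moduli 18, 12, 20 are not pairwise coprime, so CRT works modulo lcm(m_i) when all pairwise compatibility conditions hold.
Pairwise compatibility: gcd(m_i, m_j) must divide a_i - a_j for every pair.
Merge one congruence at a time:
  Start: x ≡ 14 (mod 18).
  Combine with x ≡ 8 (mod 12): gcd(18, 12) = 6; 8 - 14 = -6, which IS divisible by 6, so compatible.
    Write x = 14 + 18·t and substitute into x ≡ 8 (mod 12): 18·t ≡ 8 − 14 = -6 (mod 12).
    Divide the congruence (and modulus) by g = 6: 3·t ≡ -1 (mod 2).
    Reduce coefficients mod 2: 1·t ≡ 1 (mod 2).
    So t ≡ 1 (mod 2).
    Then x = 14 + 18·1 = 32, valid modulo lcm(18, 12) = 36: x ≡ 32 (mod 36).
  Combine with x ≡ 16 (mod 20): gcd(36, 20) = 4; 16 - 32 = -16, which IS divisible by 4, so compatible.
    Write x = 32 + 36·t and substitute into x ≡ 16 (mod 20): 36·t ≡ 16 − 32 = -16 (mod 20).
    Divide the congruence (and modulus) by g = 4: 9·t ≡ -4 (mod 5).
    Reduce coefficients mod 5: 4·t ≡ 1 (mod 5).
    The inverse of 4 mod 5 is 4 (since 4·4 = 16 = 3·5 + 1), so t ≡ 4·1 = 4 ≡ 4 (mod 5).
    Then x = 32 + 36·4 = 176, valid modulo lcm(36, 20) = 180: x ≡ 176 (mod 180).
Verify: 176 mod 18 = 14, 176 mod 12 = 8, 176 mod 20 = 16.

x ≡ 176 (mod 180).


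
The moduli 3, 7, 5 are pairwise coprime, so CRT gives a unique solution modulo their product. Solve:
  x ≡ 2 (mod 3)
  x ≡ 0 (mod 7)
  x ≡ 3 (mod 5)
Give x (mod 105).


Moduli 3, 7, 5 are pairwise coprime; by CRT there is a unique solution modulo M = 3 · 7 · 5 = 105.
Solve pairwise, accumulating the modulus:
  Start with x ≡ 2 (mod 3).
  Combine with x ≡ 0 (mod 7): since gcd(3, 7) = 1, we get a unique residue mod 21.
    Write x = 2 + 3·t and substitute into x ≡ 0 (mod 7): 3·t ≡ 0 − 2 = -2 (mod 7).
    Reduce coefficients mod 7: 3·t ≡ 5 (mod 7).
    The inverse of 3 mod 7 is 5 (since 3·5 = 15 = 2·7 + 1), so t ≡ 5·5 = 25 ≡ 4 (mod 7).
    Then x = 2 + 3·4 = 14, valid modulo lcm(3, 7) = 21: x ≡ 14 (mod 21).
  Combine with x ≡ 3 (mod 5): since gcd(21, 5) = 1, we get a unique residue mod 105.
    Write x = 14 + 21·t and substitute into x ≡ 3 (mod 5): 21·t ≡ 3 − 14 = -11 (mod 5).
    Reduce coefficients mod 5: 1·t ≡ 4 (mod 5).
    So t ≡ 4 (mod 5).
    Then x = 14 + 21·4 = 98, valid modulo lcm(21, 5) = 105: x ≡ 98 (mod 105).
Verify: 98 mod 3 = 2 ✓, 98 mod 7 = 0 ✓, 98 mod 5 = 3 ✓.

x ≡ 98 (mod 105).


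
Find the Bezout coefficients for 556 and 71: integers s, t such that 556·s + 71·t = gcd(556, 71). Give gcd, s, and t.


Euclidean algorithm on (556, 71) — divide until remainder is 0:
  556 = 7 · 71 + 59
  71 = 1 · 59 + 12
  59 = 4 · 12 + 11
  12 = 1 · 11 + 1
  11 = 11 · 1 + 0
gcd(556, 71) = 1.
Track Bezout coefficients alongside the remainders: start with r₀ = 556 = a·1 + b·0 (s = 1, t = 0) and r₁ = 71 = a·0 + b·1 (s = 0, t = 1); each new remainder r_{k+1} = r_{k-1} − q_k·r_k inherits s_{k+1} = s_{k-1} − q_k·s_k, t_{k+1} = t_{k-1} − q_k·t_k, so r_k = a·s_k + b·t_k at every step:
  q = 7: r = 59, s = 1 − 7·0 = 1, t = 0 − 7·1 = -7  (check: 556·1 + 71·(-7) = 59)
  q = 1: r = 12, s = 0 − 1·1 = -1, t = 1 − 1·(-7) = 8  (check: 556·(-1) + 71·8 = 12)
  q = 4: r = 11, s = 1 − 4·(-1) = 5, t = -7 − 4·8 = -39  (check: 556·5 + 71·(-39) = 11)
  q = 1: r = 1, s = -1 − 1·5 = -6, t = 8 − 1·(-39) = 47  (check: 556·(-6) + 71·47 = 1)
The row with r = 1 (the gcd) gives the Bezout coefficients s = -6, t = 47.
Result: 556 · (-6) + 71 · (47) = 1.

gcd(556, 71) = 1; s = -6, t = 47 (check: 556·(-6) + 71·47 = 1).


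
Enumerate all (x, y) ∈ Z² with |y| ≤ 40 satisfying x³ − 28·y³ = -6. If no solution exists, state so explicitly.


The equation is x³ - 28y³ = -6. For fixed y, x³ = 28·y³ − 6, so a solution requires the RHS to be a perfect cube.
Strategy: iterate y from -40 to 40, compute RHS = 28·y³ − 6, and check whether it is a (positive or negative) perfect cube.
Check small values of y:
  y = 0: RHS = -6 is not a perfect cube.
  y = 1: RHS = 22 is not a perfect cube.
  y = -1: RHS = -34 is not a perfect cube.
  y = 2: RHS = 218 is not a perfect cube.
  y = -2: RHS = -230 is not a perfect cube.
  y = 3: RHS = 750 is not a perfect cube.
  y = -3: RHS = -762 is not a perfect cube.
Continuing the search up to |y| = 40 finds no solutions either.
No (x, y) in the scanned range satisfies the equation.

No integer solutions with |y| ≤ 40.


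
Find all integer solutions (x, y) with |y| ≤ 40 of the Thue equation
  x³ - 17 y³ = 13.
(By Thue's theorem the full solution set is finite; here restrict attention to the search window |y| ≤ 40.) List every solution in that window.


The equation is x³ - 17y³ = 13. For fixed y, x³ = 17·y³ + 13, so a solution requires the RHS to be a perfect cube.
Strategy: iterate y from -40 to 40, compute RHS = 17·y³ + 13, and check whether it is a (positive or negative) perfect cube.
Check small values of y:
  y = 0: RHS = 13 is not a perfect cube.
  y = 1: RHS = 30 is not a perfect cube.
  y = -1: RHS = -4 is not a perfect cube.
  y = 2: RHS = 149 is not a perfect cube.
  y = -2: RHS = -123 is not a perfect cube.
  y = 3: RHS = 472 is not a perfect cube.
  y = -3: RHS = -446 is not a perfect cube.
Continuing the search up to |y| = 40 finds no solutions either.
No (x, y) in the scanned range satisfies the equation.

No integer solutions with |y| ≤ 40.


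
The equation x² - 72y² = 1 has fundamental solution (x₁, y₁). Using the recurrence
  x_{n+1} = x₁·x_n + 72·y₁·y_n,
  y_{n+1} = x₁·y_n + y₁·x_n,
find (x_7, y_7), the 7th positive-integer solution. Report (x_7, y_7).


Step 1: Find the fundamental solution (x₁, y₁) of x² - 72y² = 1.
  Expand √72 as a continued fraction. a₀ = ⌊√72⌋ = 8; iterate m_{k+1} = d_k·a_k − m_k, d_{k+1} = (72 − m_{k+1}²)/d_k, a_{k+1} = ⌊(a₀ + m_{k+1})/d_{k+1}⌋ (starting m₀ = 0, d₀ = 1), with convergents p_k = a_k·p_{k-1} + p_{k-2}, q_k = a_k·q_{k-1} + q_{k-2} (p₋₁ = 1, q₋₁ = 0):
  k = 0: a₀ = 8; p₀/q₀ = 8/1; p₀² − 72·q₀² = 64 − 72 = -8.
  k = 1: m = 8, d = 8, a = ⌊(8 + 8)/8⌋ = 2; p/q = (2·8 + 1)/(2·1 + 0) = 17/2; p² − 72·q² = 289 − 288 = 1.
  The first convergent with p² − 72·q² = 1 gives the fundamental solution (x₁, y₁) = (17, 2).
Step 2: Apply the recurrence (x_{n+1}, y_{n+1}) = (x₁x_n + 72y₁y_n, x₁y_n + y₁x_n) repeatedly.
  From (x_1, y_1) = (17, 2): x_2 = 17·17 + 72·2·2 = 577; y_2 = 17·2 + 2·17 = 68.
  From (x_2, y_2) = (577, 68): x_3 = 17·577 + 72·2·68 = 19601; y_3 = 17·68 + 2·577 = 2310.
  From (x_3, y_3) = (19601, 2310): x_4 = 17·19601 + 72·2·2310 = 665857; y_4 = 17·2310 + 2·19601 = 78472.
  From (x_4, y_4) = (665857, 78472): x_5 = 17·665857 + 72·2·78472 = 22619537; y_5 = 17·78472 + 2·665857 = 2665738.
  From (x_5, y_5) = (22619537, 2665738): x_6 = 17·22619537 + 72·2·2665738 = 768398401; y_6 = 17·2665738 + 2·22619537 = 90556620.
  From (x_6, y_6) = (768398401, 90556620): x_7 = 17·768398401 + 72·2·90556620 = 26102926097; y_7 = 17·90556620 + 2·768398401 = 3076259342.
Step 3: Verify x_7² - 72·y_7² = 681362750825443653409 - 681362750825443653408 = 1 (should be 1). ✓

(x_1, y_1) = (17, 2); (x_7, y_7) = (26102926097, 3076259342).


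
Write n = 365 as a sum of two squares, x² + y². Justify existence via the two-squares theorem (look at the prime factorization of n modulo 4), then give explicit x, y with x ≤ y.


Step 1: Factor n = 365 = 5 · 73.
Step 2: Check the mod-4 condition on each prime factor: 5 ≡ 1 (mod 4), exponent 1; 73 ≡ 1 (mod 4), exponent 1.
All primes ≡ 3 (mod 4) appear to even exponent (or don't appear), so by the two-squares theorem n IS expressible as a sum of two squares.
Step 3: Build a representation. Here n = 5 · 73 is a product of primes ≡ 1 (mod 4). Each prime p ≡ 1 (mod 4) is itself a sum of two squares; find a² by testing p − a² for a perfect square:
  5: 5 − 1² = 4 = 2² ⇒ 5 = 1² + 2².
  73: 73 − 1² = 72, 73 − 2² = 69, 73 − 3² = 64 = 8² ⇒ 73 = 3² + 8².
  Combine using the Brahmagupta–Fibonacci identity (a² + b²)(c² + d²) = (ac − bd)² + (ad + bc)² = (ac + bd)² + (ad − bc)²:
  5 · 73 = 365: from (1² + 2²)(3² + 8²), take (1·3 − 2·8, 1·8 + 2·3) = (3 − 16, 8 + 6) = (-13, 14); dropping signs (only squares matter) gives (13, 14); check 13² + 14² = 169 + 196 = 365 ✓.
Step 4: Order so x ≤ y and verify: 13² + 14² = 169 + 196 = 365 = n. ✓

n = 365 = 13² + 14² (one valid representation with x ≤ y).


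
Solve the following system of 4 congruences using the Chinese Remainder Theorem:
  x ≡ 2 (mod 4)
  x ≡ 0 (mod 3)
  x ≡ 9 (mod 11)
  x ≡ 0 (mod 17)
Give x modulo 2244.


Product of moduli M = 4 · 3 · 11 · 17 = 2244.
Merge one congruence at a time:
  Start: x ≡ 2 (mod 4).
  Combine with x ≡ 0 (mod 3); new modulus lcm = 12.
    Write x = 2 + 4·t and substitute into x ≡ 0 (mod 3): 4·t ≡ 0 − 2 = -2 (mod 3).
    Reduce coefficients mod 3: 1·t ≡ 1 (mod 3).
    So t ≡ 1 (mod 3).
    Then x = 2 + 4·1 = 6, valid modulo lcm(4, 3) = 12: x ≡ 6 (mod 12).
  Combine with x ≡ 9 (mod 11); new modulus lcm = 132.
    Write x = 6 + 12·t and substitute into x ≡ 9 (mod 11): 12·t ≡ 9 − 6 = 3 (mod 11).
    Reduce coefficients mod 11: 1·t ≡ 3 (mod 11).
    So t ≡ 3 (mod 11).
    Then x = 6 + 12·3 = 42, valid modulo lcm(12, 11) = 132: x ≡ 42 (mod 132).
  Combine with x ≡ 0 (mod 17); new modulus lcm = 2244.
    Write x = 42 + 132·t and substitute into x ≡ 0 (mod 17): 132·t ≡ 0 − 42 = -42 (mod 17).
    Reduce coefficients mod 17: 13·t ≡ 9 (mod 17).
    The inverse of 13 mod 17 is 4 (since 13·4 = 52 = 3·17 + 1), so t ≡ 4·9 = 36 ≡ 2 (mod 17).
    Then x = 42 + 132·2 = 306, valid modulo lcm(132, 17) = 2244: x ≡ 306 (mod 2244).
Verify against each original: 306 mod 4 = 2, 306 mod 3 = 0, 306 mod 11 = 9, 306 mod 17 = 0.

x ≡ 306 (mod 2244).


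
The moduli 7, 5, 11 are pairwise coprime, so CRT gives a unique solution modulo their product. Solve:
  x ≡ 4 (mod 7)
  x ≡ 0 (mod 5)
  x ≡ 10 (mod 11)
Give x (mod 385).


Moduli 7, 5, 11 are pairwise coprime; by CRT there is a unique solution modulo M = 7 · 5 · 11 = 385.
Solve pairwise, accumulating the modulus:
  Start with x ≡ 4 (mod 7).
  Combine with x ≡ 0 (mod 5): since gcd(7, 5) = 1, we get a unique residue mod 35.
    Write x = 4 + 7·t and substitute into x ≡ 0 (mod 5): 7·t ≡ 0 − 4 = -4 (mod 5).
    Reduce coefficients mod 5: 2·t ≡ 1 (mod 5).
    The inverse of 2 mod 5 is 3 (since 2·3 = 6 = 1·5 + 1), so t ≡ 3·1 = 3 ≡ 3 (mod 5).
    Then x = 4 + 7·3 = 25, valid modulo lcm(7, 5) = 35: x ≡ 25 (mod 35).
  Combine with x ≡ 10 (mod 11): since gcd(35, 11) = 1, we get a unique residue mod 385.
    Write x = 25 + 35·t and substitute into x ≡ 10 (mod 11): 35·t ≡ 10 − 25 = -15 (mod 11).
    Reduce coefficients mod 11: 2·t ≡ 7 (mod 11).
    The inverse of 2 mod 11 is 6 (since 2·6 = 12 = 1·11 + 1), so t ≡ 6·7 = 42 ≡ 9 (mod 11).
    Then x = 25 + 35·9 = 340, valid modulo lcm(35, 11) = 385: x ≡ 340 (mod 385).
Verify: 340 mod 7 = 4 ✓, 340 mod 5 = 0 ✓, 340 mod 11 = 10 ✓.

x ≡ 340 (mod 385).


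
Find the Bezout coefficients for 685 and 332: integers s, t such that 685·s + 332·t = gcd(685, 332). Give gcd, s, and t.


Euclidean algorithm on (685, 332) — divide until remainder is 0:
  685 = 2 · 332 + 21
  332 = 15 · 21 + 17
  21 = 1 · 17 + 4
  17 = 4 · 4 + 1
  4 = 4 · 1 + 0
gcd(685, 332) = 1.
Track Bezout coefficients alongside the remainders: start with r₀ = 685 = a·1 + b·0 (s = 1, t = 0) and r₁ = 332 = a·0 + b·1 (s = 0, t = 1); each new remainder r_{k+1} = r_{k-1} − q_k·r_k inherits s_{k+1} = s_{k-1} − q_k·s_k, t_{k+1} = t_{k-1} − q_k·t_k, so r_k = a·s_k + b·t_k at every step:
  q = 2: r = 21, s = 1 − 2·0 = 1, t = 0 − 2·1 = -2  (check: 685·1 + 332·(-2) = 21)
  q = 15: r = 17, s = 0 − 15·1 = -15, t = 1 − 15·(-2) = 31  (check: 685·(-15) + 332·31 = 17)
  q = 1: r = 4, s = 1 − 1·(-15) = 16, t = -2 − 1·31 = -33  (check: 685·16 + 332·(-33) = 4)
  q = 4: r = 1, s = -15 − 4·16 = -79, t = 31 − 4·(-33) = 163  (check: 685·(-79) + 332·163 = 1)
The row with r = 1 (the gcd) gives the Bezout coefficients s = -79, t = 163.
Result: 685 · (-79) + 332 · (163) = 1.

gcd(685, 332) = 1; s = -79, t = 163 (check: 685·(-79) + 332·163 = 1).


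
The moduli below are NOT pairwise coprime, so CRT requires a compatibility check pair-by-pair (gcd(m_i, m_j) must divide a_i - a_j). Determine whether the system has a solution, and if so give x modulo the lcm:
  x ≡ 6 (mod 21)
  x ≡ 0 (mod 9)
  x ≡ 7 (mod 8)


Moduli 21, 9, 8 are not pairwise coprime, so CRT works modulo lcm(m_i) when all pairwise compatibility conditions hold.
Pairwise compatibility: gcd(m_i, m_j) must divide a_i - a_j for every pair.
Merge one congruence at a time:
  Start: x ≡ 6 (mod 21).
  Combine with x ≡ 0 (mod 9): gcd(21, 9) = 3; 0 - 6 = -6, which IS divisible by 3, so compatible.
    Write x = 6 + 21·t and substitute into x ≡ 0 (mod 9): 21·t ≡ 0 − 6 = -6 (mod 9).
    Divide the congruence (and modulus) by g = 3: 7·t ≡ -2 (mod 3).
    Reduce coefficients mod 3: 1·t ≡ 1 (mod 3).
    So t ≡ 1 (mod 3).
    Then x = 6 + 21·1 = 27, valid modulo lcm(21, 9) = 63: x ≡ 27 (mod 63).
  Combine with x ≡ 7 (mod 8): gcd(63, 8) = 1; 7 - 27 = -20, which IS divisible by 1, so compatible.
    Write x = 27 + 63·t and substitute into x ≡ 7 (mod 8): 63·t ≡ 7 − 27 = -20 (mod 8).
    Reduce coefficients mod 8: 7·t ≡ 4 (mod 8).
    The inverse of 7 mod 8 is 7 (since 7·7 = 49 = 6·8 + 1), so t ≡ 7·4 = 28 ≡ 4 (mod 8).
    Then x = 27 + 63·4 = 279, valid modulo lcm(63, 8) = 504: x ≡ 279 (mod 504).
Verify: 279 mod 21 = 6, 279 mod 9 = 0, 279 mod 8 = 7.

x ≡ 279 (mod 504).


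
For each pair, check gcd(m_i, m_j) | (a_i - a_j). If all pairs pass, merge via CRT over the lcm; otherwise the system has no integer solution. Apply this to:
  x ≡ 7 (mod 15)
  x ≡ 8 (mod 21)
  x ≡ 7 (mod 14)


Moduli 15, 21, 14 are not pairwise coprime, so CRT works modulo lcm(m_i) when all pairwise compatibility conditions hold.
Pairwise compatibility: gcd(m_i, m_j) must divide a_i - a_j for every pair.
Merge one congruence at a time:
  Start: x ≡ 7 (mod 15).
  Combine with x ≡ 8 (mod 21): gcd(15, 21) = 3, and 8 - 7 = 1 is NOT divisible by 3.
    ⇒ system is inconsistent (no integer solution).

No solution (the system is inconsistent).


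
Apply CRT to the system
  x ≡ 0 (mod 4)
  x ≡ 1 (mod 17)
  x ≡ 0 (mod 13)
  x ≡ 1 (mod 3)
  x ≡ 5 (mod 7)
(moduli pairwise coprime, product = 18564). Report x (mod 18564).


Product of moduli M = 4 · 17 · 13 · 3 · 7 = 18564.
Merge one congruence at a time:
  Start: x ≡ 0 (mod 4).
  Combine with x ≡ 1 (mod 17); new modulus lcm = 68.
    Write x = 0 + 4·t and substitute into x ≡ 1 (mod 17): 4·t ≡ 1 − 0 = 1 (mod 17).
    The inverse of 4 mod 17 is 13 (since 4·13 = 52 = 3·17 + 1), so t ≡ 13·1 = 13 ≡ 13 (mod 17).
    Then x = 0 + 4·13 = 52, valid modulo lcm(4, 17) = 68: x ≡ 52 (mod 68).
  Combine with x ≡ 0 (mod 13); new modulus lcm = 884.
    Write x = 52 + 68·t and substitute into x ≡ 0 (mod 13): 68·t ≡ 0 − 52 = -52 (mod 13).
    Reduce coefficients mod 13: 3·t ≡ 0 (mod 13).
    The inverse of 3 mod 13 is 9 (since 3·9 = 27 = 2·13 + 1), so t ≡ 9·0 = 0 ≡ 0 (mod 13).
    Then x = 52 + 68·0 = 52, valid modulo lcm(68, 13) = 884: x ≡ 52 (mod 884).
  Combine with x ≡ 1 (mod 3); new modulus lcm = 2652.
    Write x = 52 + 884·t and substitute into x ≡ 1 (mod 3): 884·t ≡ 1 − 52 = -51 (mod 3).
    Reduce coefficients mod 3: 2·t ≡ 0 (mod 3).
    The inverse of 2 mod 3 is 2 (since 2·2 = 4 = 1·3 + 1), so t ≡ 2·0 = 0 ≡ 0 (mod 3).
    Then x = 52 + 884·0 = 52, valid modulo lcm(884, 3) = 2652: x ≡ 52 (mod 2652).
  Combine with x ≡ 5 (mod 7); new modulus lcm = 18564.
    Write x = 52 + 2652·t and substitute into x ≡ 5 (mod 7): 2652·t ≡ 5 − 52 = -47 (mod 7).
    Reduce coefficients mod 7: 6·t ≡ 2 (mod 7).
    The inverse of 6 mod 7 is 6 (since 6·6 = 36 = 5·7 + 1), so t ≡ 6·2 = 12 ≡ 5 (mod 7).
    Then x = 52 + 2652·5 = 13312, valid modulo lcm(2652, 7) = 18564: x ≡ 13312 (mod 18564).
Verify against each original: 13312 mod 4 = 0, 13312 mod 17 = 1, 13312 mod 13 = 0, 13312 mod 3 = 1, 13312 mod 7 = 5.

x ≡ 13312 (mod 18564).


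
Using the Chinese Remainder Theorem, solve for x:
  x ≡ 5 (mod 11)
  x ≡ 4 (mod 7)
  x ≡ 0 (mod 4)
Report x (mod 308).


Moduli 11, 7, 4 are pairwise coprime; by CRT there is a unique solution modulo M = 11 · 7 · 4 = 308.
Solve pairwise, accumulating the modulus:
  Start with x ≡ 5 (mod 11).
  Combine with x ≡ 4 (mod 7): since gcd(11, 7) = 1, we get a unique residue mod 77.
    Write x = 5 + 11·t and substitute into x ≡ 4 (mod 7): 11·t ≡ 4 − 5 = -1 (mod 7).
    Reduce coefficients mod 7: 4·t ≡ 6 (mod 7).
    The inverse of 4 mod 7 is 2 (since 4·2 = 8 = 1·7 + 1), so t ≡ 2·6 = 12 ≡ 5 (mod 7).
    Then x = 5 + 11·5 = 60, valid modulo lcm(11, 7) = 77: x ≡ 60 (mod 77).
  Combine with x ≡ 0 (mod 4): since gcd(77, 4) = 1, we get a unique residue mod 308.
    Write x = 60 + 77·t and substitute into x ≡ 0 (mod 4): 77·t ≡ 0 − 60 = -60 (mod 4).
    Reduce coefficients mod 4: 1·t ≡ 0 (mod 4).
    So t ≡ 0 (mod 4).
    Then x = 60 + 77·0 = 60, valid modulo lcm(77, 4) = 308: x ≡ 60 (mod 308).
Verify: 60 mod 11 = 5 ✓, 60 mod 7 = 4 ✓, 60 mod 4 = 0 ✓.

x ≡ 60 (mod 308).


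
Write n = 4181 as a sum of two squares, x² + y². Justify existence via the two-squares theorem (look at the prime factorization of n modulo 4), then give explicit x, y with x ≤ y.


Step 1: Factor n = 4181 = 37 · 113.
Step 2: Check the mod-4 condition on each prime factor: 37 ≡ 1 (mod 4), exponent 1; 113 ≡ 1 (mod 4), exponent 1.
All primes ≡ 3 (mod 4) appear to even exponent (or don't appear), so by the two-squares theorem n IS expressible as a sum of two squares.
Step 3: Build a representation. Here n = 37 · 113 is a product of primes ≡ 1 (mod 4). Each prime p ≡ 1 (mod 4) is itself a sum of two squares; find a² by testing p − a² for a perfect square:
  37: 37 − 1² = 36 = 6² ⇒ 37 = 1² + 6².
  113: 113 − 1² = 112, 113 − 2² = 109, 113 − 3² = 104, 113 − 4² = 97, 113 − 5² = 88, 113 − 6² = 77, 113 − 7² = 64 = 8² ⇒ 113 = 7² + 8².
  Combine using the Brahmagupta–Fibonacci identity (a² + b²)(c² + d²) = (ac − bd)² + (ad + bc)² = (ac + bd)² + (ad − bc)²:
  37 · 113 = 4181: from (1² + 6²)(7² + 8²), take (1·7 − 6·8, 1·8 + 6·7) = (7 − 48, 8 + 42) = (-41, 50); dropping signs (only squares matter) gives (41, 50); check 41² + 50² = 1681 + 2500 = 4181 ✓.
Step 4: Order so x ≤ y and verify: 41² + 50² = 1681 + 2500 = 4181 = n. ✓

n = 4181 = 41² + 50² (one valid representation with x ≤ y).


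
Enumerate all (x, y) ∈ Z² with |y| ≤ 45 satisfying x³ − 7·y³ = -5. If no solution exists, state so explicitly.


The equation is x³ - 7y³ = -5. For fixed y, x³ = 7·y³ − 5, so a solution requires the RHS to be a perfect cube.
Strategy: iterate y from -45 to 45, compute RHS = 7·y³ − 5, and check whether it is a (positive or negative) perfect cube.
Check small values of y:
  y = 0: RHS = -5 is not a perfect cube.
  y = 1: RHS = 2 is not a perfect cube.
  y = -1: RHS = -12 is not a perfect cube.
  y = 2: RHS = 51 is not a perfect cube.
  y = -2: RHS = -61 is not a perfect cube.
  y = 3: RHS = 184 is not a perfect cube.
  y = -3: RHS = -194 is not a perfect cube.
Continuing the search up to |y| = 45 finds no solutions either.
No (x, y) in the scanned range satisfies the equation.

No integer solutions with |y| ≤ 45.


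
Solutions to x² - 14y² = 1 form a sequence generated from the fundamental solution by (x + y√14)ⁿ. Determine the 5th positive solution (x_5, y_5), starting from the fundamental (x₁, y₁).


Step 1: Find the fundamental solution (x₁, y₁) of x² - 14y² = 1.
  Expand √14 as a continued fraction. a₀ = ⌊√14⌋ = 3; iterate m_{k+1} = d_k·a_k − m_k, d_{k+1} = (14 − m_{k+1}²)/d_k, a_{k+1} = ⌊(a₀ + m_{k+1})/d_{k+1}⌋ (starting m₀ = 0, d₀ = 1), with convergents p_k = a_k·p_{k-1} + p_{k-2}, q_k = a_k·q_{k-1} + q_{k-2} (p₋₁ = 1, q₋₁ = 0):
  k = 0: a₀ = 3; p₀/q₀ = 3/1; p₀² − 14·q₀² = 9 − 14 = -5.
  k = 1: m = 3, d = 5, a = ⌊(3 + 3)/5⌋ = 1; p/q = (1·3 + 1)/(1·1 + 0) = 4/1; p² − 14·q² = 16 − 14 = 2.
  k = 2: m = 2, d = 2, a = ⌊(3 + 2)/2⌋ = 2; p/q = (2·4 + 3)/(2·1 + 1) = 11/3; p² − 14·q² = 121 − 126 = -5.
  k = 3: m = 2, d = 5, a = ⌊(3 + 2)/5⌋ = 1; p/q = (1·11 + 4)/(1·3 + 1) = 15/4; p² − 14·q² = 225 − 224 = 1.
  The first convergent with p² − 14·q² = 1 gives the fundamental solution (x₁, y₁) = (15, 4).
Step 2: Apply the recurrence (x_{n+1}, y_{n+1}) = (x₁x_n + 14y₁y_n, x₁y_n + y₁x_n) repeatedly.
  From (x_1, y_1) = (15, 4): x_2 = 15·15 + 14·4·4 = 449; y_2 = 15·4 + 4·15 = 120.
  From (x_2, y_2) = (449, 120): x_3 = 15·449 + 14·4·120 = 13455; y_3 = 15·120 + 4·449 = 3596.
  From (x_3, y_3) = (13455, 3596): x_4 = 15·13455 + 14·4·3596 = 403201; y_4 = 15·3596 + 4·13455 = 107760.
  From (x_4, y_4) = (403201, 107760): x_5 = 15·403201 + 14·4·107760 = 12082575; y_5 = 15·107760 + 4·403201 = 3229204.
Step 3: Verify x_5² - 14·y_5² = 145988618630625 - 145988618630624 = 1 (should be 1). ✓

(x_1, y_1) = (15, 4); (x_5, y_5) = (12082575, 3229204).


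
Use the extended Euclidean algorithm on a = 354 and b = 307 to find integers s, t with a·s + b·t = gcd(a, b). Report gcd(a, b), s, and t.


Euclidean algorithm on (354, 307) — divide until remainder is 0:
  354 = 1 · 307 + 47
  307 = 6 · 47 + 25
  47 = 1 · 25 + 22
  25 = 1 · 22 + 3
  22 = 7 · 3 + 1
  3 = 3 · 1 + 0
gcd(354, 307) = 1.
Track Bezout coefficients alongside the remainders: start with r₀ = 354 = a·1 + b·0 (s = 1, t = 0) and r₁ = 307 = a·0 + b·1 (s = 0, t = 1); each new remainder r_{k+1} = r_{k-1} − q_k·r_k inherits s_{k+1} = s_{k-1} − q_k·s_k, t_{k+1} = t_{k-1} − q_k·t_k, so r_k = a·s_k + b·t_k at every step:
  q = 1: r = 47, s = 1 − 1·0 = 1, t = 0 − 1·1 = -1  (check: 354·1 + 307·(-1) = 47)
  q = 6: r = 25, s = 0 − 6·1 = -6, t = 1 − 6·(-1) = 7  (check: 354·(-6) + 307·7 = 25)
  q = 1: r = 22, s = 1 − 1·(-6) = 7, t = -1 − 1·7 = -8  (check: 354·7 + 307·(-8) = 22)
  q = 1: r = 3, s = -6 − 1·7 = -13, t = 7 − 1·(-8) = 15  (check: 354·(-13) + 307·15 = 3)
  q = 7: r = 1, s = 7 − 7·(-13) = 98, t = -8 − 7·15 = -113  (check: 354·98 + 307·(-113) = 1)
The row with r = 1 (the gcd) gives the Bezout coefficients s = 98, t = -113.
Result: 354 · (98) + 307 · (-113) = 1.

gcd(354, 307) = 1; s = 98, t = -113 (check: 354·98 + 307·(-113) = 1).


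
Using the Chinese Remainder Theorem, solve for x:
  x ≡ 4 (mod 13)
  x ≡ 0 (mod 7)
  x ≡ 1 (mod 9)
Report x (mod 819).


Moduli 13, 7, 9 are pairwise coprime; by CRT there is a unique solution modulo M = 13 · 7 · 9 = 819.
Solve pairwise, accumulating the modulus:
  Start with x ≡ 4 (mod 13).
  Combine with x ≡ 0 (mod 7): since gcd(13, 7) = 1, we get a unique residue mod 91.
    Write x = 4 + 13·t and substitute into x ≡ 0 (mod 7): 13·t ≡ 0 − 4 = -4 (mod 7).
    Reduce coefficients mod 7: 6·t ≡ 3 (mod 7).
    The inverse of 6 mod 7 is 6 (since 6·6 = 36 = 5·7 + 1), so t ≡ 6·3 = 18 ≡ 4 (mod 7).
    Then x = 4 + 13·4 = 56, valid modulo lcm(13, 7) = 91: x ≡ 56 (mod 91).
  Combine with x ≡ 1 (mod 9): since gcd(91, 9) = 1, we get a unique residue mod 819.
    Write x = 56 + 91·t and substitute into x ≡ 1 (mod 9): 91·t ≡ 1 − 56 = -55 (mod 9).
    Reduce coefficients mod 9: 1·t ≡ 8 (mod 9).
    So t ≡ 8 (mod 9).
    Then x = 56 + 91·8 = 784, valid modulo lcm(91, 9) = 819: x ≡ 784 (mod 819).
Verify: 784 mod 13 = 4 ✓, 784 mod 7 = 0 ✓, 784 mod 9 = 1 ✓.

x ≡ 784 (mod 819).


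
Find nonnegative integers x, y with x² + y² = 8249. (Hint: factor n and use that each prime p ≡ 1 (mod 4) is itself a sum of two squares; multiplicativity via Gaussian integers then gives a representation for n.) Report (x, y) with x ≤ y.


Step 1: Factor n = 8249 = 73 · 113.
Step 2: Check the mod-4 condition on each prime factor: 73 ≡ 1 (mod 4), exponent 1; 113 ≡ 1 (mod 4), exponent 1.
All primes ≡ 3 (mod 4) appear to even exponent (or don't appear), so by the two-squares theorem n IS expressible as a sum of two squares.
Step 3: Build a representation. Here n = 73 · 113 is a product of primes ≡ 1 (mod 4). Each prime p ≡ 1 (mod 4) is itself a sum of two squares; find a² by testing p − a² for a perfect square:
  73: 73 − 1² = 72, 73 − 2² = 69, 73 − 3² = 64 = 8² ⇒ 73 = 3² + 8².
  113: 113 − 1² = 112, 113 − 2² = 109, 113 − 3² = 104, 113 − 4² = 97, 113 − 5² = 88, 113 − 6² = 77, 113 − 7² = 64 = 8² ⇒ 113 = 7² + 8².
  Combine using the Brahmagupta–Fibonacci identity (a² + b²)(c² + d²) = (ac − bd)² + (ad + bc)² = (ac + bd)² + (ad − bc)²:
  73 · 113 = 8249: from (3² + 8²)(7² + 8²), take (3·7 − 8·8, 3·8 + 8·7) = (21 − 64, 24 + 56) = (-43, 80); dropping signs (only squares matter) gives (43, 80); check 43² + 80² = 1849 + 6400 = 8249 ✓.
Step 4: Order so x ≤ y and verify: 43² + 80² = 1849 + 6400 = 8249 = n. ✓

n = 8249 = 43² + 80² (one valid representation with x ≤ y).


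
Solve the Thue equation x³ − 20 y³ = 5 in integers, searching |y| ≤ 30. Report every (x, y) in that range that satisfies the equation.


The equation is x³ - 20y³ = 5. For fixed y, x³ = 20·y³ + 5, so a solution requires the RHS to be a perfect cube.
Strategy: iterate y from -30 to 30, compute RHS = 20·y³ + 5, and check whether it is a (positive or negative) perfect cube.
Check small values of y:
  y = 0: RHS = 5 is not a perfect cube.
  y = 1: RHS = 25 is not a perfect cube.
  y = -1: RHS = -15 is not a perfect cube.
  y = 2: RHS = 165 is not a perfect cube.
  y = -2: RHS = -155 is not a perfect cube.
  y = 3: RHS = 545 is not a perfect cube.
  y = -3: RHS = -535 is not a perfect cube.
Continuing the search up to |y| = 30 finds no solutions either.
No (x, y) in the scanned range satisfies the equation.

No integer solutions with |y| ≤ 30.


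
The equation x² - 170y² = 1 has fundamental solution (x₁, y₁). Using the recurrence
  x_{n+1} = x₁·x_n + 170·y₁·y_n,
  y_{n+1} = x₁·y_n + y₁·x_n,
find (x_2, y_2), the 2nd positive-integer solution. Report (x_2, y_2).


Step 1: Find the fundamental solution (x₁, y₁) of x² - 170y² = 1.
  Expand √170 as a continued fraction. a₀ = ⌊√170⌋ = 13; iterate m_{k+1} = d_k·a_k − m_k, d_{k+1} = (170 − m_{k+1}²)/d_k, a_{k+1} = ⌊(a₀ + m_{k+1})/d_{k+1}⌋ (starting m₀ = 0, d₀ = 1), with convergents p_k = a_k·p_{k-1} + p_{k-2}, q_k = a_k·q_{k-1} + q_{k-2} (p₋₁ = 1, q₋₁ = 0):
  k = 0: a₀ = 13; p₀/q₀ = 13/1; p₀² − 170·q₀² = 169 − 170 = -1.
  k = 1: m = 13, d = 1, a = ⌊(13 + 13)/1⌋ = 26; p/q = (26·13 + 1)/(26·1 + 0) = 339/26; p² − 170·q² = 114921 − 114920 = 1.
  The first convergent with p² − 170·q² = 1 gives the fundamental solution (x₁, y₁) = (339, 26).
Step 2: Apply the recurrence (x_{n+1}, y_{n+1}) = (x₁x_n + 170y₁y_n, x₁y_n + y₁x_n) repeatedly.
  From (x_1, y_1) = (339, 26): x_2 = 339·339 + 170·26·26 = 229841; y_2 = 339·26 + 26·339 = 17628.
Step 3: Verify x_2² - 170·y_2² = 52826885281 - 52826885280 = 1 (should be 1). ✓

(x_1, y_1) = (339, 26); (x_2, y_2) = (229841, 17628).


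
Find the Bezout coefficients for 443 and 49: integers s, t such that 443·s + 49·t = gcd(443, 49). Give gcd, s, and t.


Euclidean algorithm on (443, 49) — divide until remainder is 0:
  443 = 9 · 49 + 2
  49 = 24 · 2 + 1
  2 = 2 · 1 + 0
gcd(443, 49) = 1.
Track Bezout coefficients alongside the remainders: start with r₀ = 443 = a·1 + b·0 (s = 1, t = 0) and r₁ = 49 = a·0 + b·1 (s = 0, t = 1); each new remainder r_{k+1} = r_{k-1} − q_k·r_k inherits s_{k+1} = s_{k-1} − q_k·s_k, t_{k+1} = t_{k-1} − q_k·t_k, so r_k = a·s_k + b·t_k at every step:
  q = 9: r = 2, s = 1 − 9·0 = 1, t = 0 − 9·1 = -9  (check: 443·1 + 49·(-9) = 2)
  q = 24: r = 1, s = 0 − 24·1 = -24, t = 1 − 24·(-9) = 217  (check: 443·(-24) + 49·217 = 1)
The row with r = 1 (the gcd) gives the Bezout coefficients s = -24, t = 217.
Result: 443 · (-24) + 49 · (217) = 1.

gcd(443, 49) = 1; s = -24, t = 217 (check: 443·(-24) + 49·217 = 1).


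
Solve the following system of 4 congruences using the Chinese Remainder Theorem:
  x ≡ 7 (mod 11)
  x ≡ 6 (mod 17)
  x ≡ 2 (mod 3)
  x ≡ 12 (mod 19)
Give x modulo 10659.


Product of moduli M = 11 · 17 · 3 · 19 = 10659.
Merge one congruence at a time:
  Start: x ≡ 7 (mod 11).
  Combine with x ≡ 6 (mod 17); new modulus lcm = 187.
    Write x = 7 + 11·t and substitute into x ≡ 6 (mod 17): 11·t ≡ 6 − 7 = -1 (mod 17).
    Reduce coefficients mod 17: 11·t ≡ 16 (mod 17).
    The inverse of 11 mod 17 is 14 (since 11·14 = 154 = 9·17 + 1), so t ≡ 14·16 = 224 ≡ 3 (mod 17).
    Then x = 7 + 11·3 = 40, valid modulo lcm(11, 17) = 187: x ≡ 40 (mod 187).
  Combine with x ≡ 2 (mod 3); new modulus lcm = 561.
    Write x = 40 + 187·t and substitute into x ≡ 2 (mod 3): 187·t ≡ 2 − 40 = -38 (mod 3).
    Reduce coefficients mod 3: 1·t ≡ 1 (mod 3).
    So t ≡ 1 (mod 3).
    Then x = 40 + 187·1 = 227, valid modulo lcm(187, 3) = 561: x ≡ 227 (mod 561).
  Combine with x ≡ 12 (mod 19); new modulus lcm = 10659.
    Write x = 227 + 561·t and substitute into x ≡ 12 (mod 19): 561·t ≡ 12 − 227 = -215 (mod 19).
    Reduce coefficients mod 19: 10·t ≡ 13 (mod 19).
    The inverse of 10 mod 19 is 2 (since 10·2 = 20 = 1·19 + 1), so t ≡ 2·13 = 26 ≡ 7 (mod 19).
    Then x = 227 + 561·7 = 4154, valid modulo lcm(561, 19) = 10659: x ≡ 4154 (mod 10659).
Verify against each original: 4154 mod 11 = 7, 4154 mod 17 = 6, 4154 mod 3 = 2, 4154 mod 19 = 12.

x ≡ 4154 (mod 10659).


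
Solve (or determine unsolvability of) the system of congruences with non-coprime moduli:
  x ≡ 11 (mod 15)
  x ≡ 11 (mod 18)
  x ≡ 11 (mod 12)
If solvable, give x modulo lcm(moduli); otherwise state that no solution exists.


Moduli 15, 18, 12 are not pairwise coprime, so CRT works modulo lcm(m_i) when all pairwise compatibility conditions hold.
Pairwise compatibility: gcd(m_i, m_j) must divide a_i - a_j for every pair.
Merge one congruence at a time:
  Start: x ≡ 11 (mod 15).
  Combine with x ≡ 11 (mod 18): gcd(15, 18) = 3; 11 - 11 = 0, which IS divisible by 3, so compatible.
    Write x = 11 + 15·t and substitute into x ≡ 11 (mod 18): 15·t ≡ 11 − 11 = 0 (mod 18).
    Divide the congruence (and modulus) by g = 3: 5·t ≡ 0 (mod 6).
    The inverse of 5 mod 6 is 5 (since 5·5 = 25 = 4·6 + 1), so t ≡ 5·0 = 0 ≡ 0 (mod 6).
    Then x = 11 + 15·0 = 11, valid modulo lcm(15, 18) = 90: x ≡ 11 (mod 90).
  Combine with x ≡ 11 (mod 12): gcd(90, 12) = 6; 11 - 11 = 0, which IS divisible by 6, so compatible.
    Write x = 11 + 90·t and substitute into x ≡ 11 (mod 12): 90·t ≡ 11 − 11 = 0 (mod 12).
    Divide the congruence (and modulus) by g = 6: 15·t ≡ 0 (mod 2).
    Reduce coefficients mod 2: 1·t ≡ 0 (mod 2).
    So t ≡ 0 (mod 2).
    Then x = 11 + 90·0 = 11, valid modulo lcm(90, 12) = 180: x ≡ 11 (mod 180).
Verify: 11 mod 15 = 11, 11 mod 18 = 11, 11 mod 12 = 11.

x ≡ 11 (mod 180).


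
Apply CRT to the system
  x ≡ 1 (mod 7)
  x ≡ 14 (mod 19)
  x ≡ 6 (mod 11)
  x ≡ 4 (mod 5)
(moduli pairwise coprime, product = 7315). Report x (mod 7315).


Product of moduli M = 7 · 19 · 11 · 5 = 7315.
Merge one congruence at a time:
  Start: x ≡ 1 (mod 7).
  Combine with x ≡ 14 (mod 19); new modulus lcm = 133.
    Write x = 1 + 7·t and substitute into x ≡ 14 (mod 19): 7·t ≡ 14 − 1 = 13 (mod 19).
    The inverse of 7 mod 19 is 11 (since 7·11 = 77 = 4·19 + 1), so t ≡ 11·13 = 143 ≡ 10 (mod 19).
    Then x = 1 + 7·10 = 71, valid modulo lcm(7, 19) = 133: x ≡ 71 (mod 133).
  Combine with x ≡ 6 (mod 11); new modulus lcm = 1463.
    Write x = 71 + 133·t and substitute into x ≡ 6 (mod 11): 133·t ≡ 6 − 71 = -65 (mod 11).
    Reduce coefficients mod 11: 1·t ≡ 1 (mod 11).
    So t ≡ 1 (mod 11).
    Then x = 71 + 133·1 = 204, valid modulo lcm(133, 11) = 1463: x ≡ 204 (mod 1463).
  Combine with x ≡ 4 (mod 5); new modulus lcm = 7315.
    Write x = 204 + 1463·t and substitute into x ≡ 4 (mod 5): 1463·t ≡ 4 − 204 = -200 (mod 5).
    Reduce coefficients mod 5: 3·t ≡ 0 (mod 5).
    The inverse of 3 mod 5 is 2 (since 3·2 = 6 = 1·5 + 1), so t ≡ 2·0 = 0 ≡ 0 (mod 5).
    Then x = 204 + 1463·0 = 204, valid modulo lcm(1463, 5) = 7315: x ≡ 204 (mod 7315).
Verify against each original: 204 mod 7 = 1, 204 mod 19 = 14, 204 mod 11 = 6, 204 mod 5 = 4.

x ≡ 204 (mod 7315).


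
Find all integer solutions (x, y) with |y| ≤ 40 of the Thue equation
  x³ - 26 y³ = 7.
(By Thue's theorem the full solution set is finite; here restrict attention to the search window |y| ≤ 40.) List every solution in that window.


The equation is x³ - 26y³ = 7. For fixed y, x³ = 26·y³ + 7, so a solution requires the RHS to be a perfect cube.
Strategy: iterate y from -40 to 40, compute RHS = 26·y³ + 7, and check whether it is a (positive or negative) perfect cube.
Check small values of y:
  y = 0: RHS = 7 is not a perfect cube.
  y = 1: RHS = 33 is not a perfect cube.
  y = -1: RHS = -19 is not a perfect cube.
  y = 2: RHS = 215 is not a perfect cube.
  y = -2: RHS = -201 is not a perfect cube.
  y = 3: RHS = 709 is not a perfect cube.
  y = -3: RHS = -695 is not a perfect cube.
Continuing the search up to |y| = 40 finds no solutions either.
No (x, y) in the scanned range satisfies the equation.

No integer solutions with |y| ≤ 40.


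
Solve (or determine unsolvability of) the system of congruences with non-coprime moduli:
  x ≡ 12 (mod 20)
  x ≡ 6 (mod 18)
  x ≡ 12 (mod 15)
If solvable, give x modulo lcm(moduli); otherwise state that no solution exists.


Moduli 20, 18, 15 are not pairwise coprime, so CRT works modulo lcm(m_i) when all pairwise compatibility conditions hold.
Pairwise compatibility: gcd(m_i, m_j) must divide a_i - a_j for every pair.
Merge one congruence at a time:
  Start: x ≡ 12 (mod 20).
  Combine with x ≡ 6 (mod 18): gcd(20, 18) = 2; 6 - 12 = -6, which IS divisible by 2, so compatible.
    Write x = 12 + 20·t and substitute into x ≡ 6 (mod 18): 20·t ≡ 6 − 12 = -6 (mod 18).
    Divide the congruence (and modulus) by g = 2: 10·t ≡ -3 (mod 9).
    Reduce coefficients mod 9: 1·t ≡ 6 (mod 9).
    So t ≡ 6 (mod 9).
    Then x = 12 + 20·6 = 132, valid modulo lcm(20, 18) = 180: x ≡ 132 (mod 180).
  Combine with x ≡ 12 (mod 15): gcd(180, 15) = 15; 12 - 132 = -120, which IS divisible by 15, so compatible.
    Write x = 132 + 180·t and substitute into x ≡ 12 (mod 15): 180·t ≡ 12 − 132 = -120 (mod 15).
    Divide the congruence (and modulus) by g = 15: 12·t ≡ -8 (mod 1).
    Modulo 1 every t works; take t = 0.
    Then x = 132 + 180·0 = 132, valid modulo lcm(180, 15) = 180: x ≡ 132 (mod 180).
Verify: 132 mod 20 = 12, 132 mod 18 = 6, 132 mod 15 = 12.

x ≡ 132 (mod 180).


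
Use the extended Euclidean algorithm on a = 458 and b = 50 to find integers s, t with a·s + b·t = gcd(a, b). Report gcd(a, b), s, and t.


Euclidean algorithm on (458, 50) — divide until remainder is 0:
  458 = 9 · 50 + 8
  50 = 6 · 8 + 2
  8 = 4 · 2 + 0
gcd(458, 50) = 2.
Track Bezout coefficients alongside the remainders: start with r₀ = 458 = a·1 + b·0 (s = 1, t = 0) and r₁ = 50 = a·0 + b·1 (s = 0, t = 1); each new remainder r_{k+1} = r_{k-1} − q_k·r_k inherits s_{k+1} = s_{k-1} − q_k·s_k, t_{k+1} = t_{k-1} − q_k·t_k, so r_k = a·s_k + b·t_k at every step:
  q = 9: r = 8, s = 1 − 9·0 = 1, t = 0 − 9·1 = -9  (check: 458·1 + 50·(-9) = 8)
  q = 6: r = 2, s = 0 − 6·1 = -6, t = 1 − 6·(-9) = 55  (check: 458·(-6) + 50·55 = 2)
The row with r = 2 (the gcd) gives the Bezout coefficients s = -6, t = 55.
Result: 458 · (-6) + 50 · (55) = 2.

gcd(458, 50) = 2; s = -6, t = 55 (check: 458·(-6) + 50·55 = 2).
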